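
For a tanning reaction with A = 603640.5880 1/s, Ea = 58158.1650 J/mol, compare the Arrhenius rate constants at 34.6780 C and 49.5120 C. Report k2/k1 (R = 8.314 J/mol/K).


T1 = 34.6780 + 273.15 = 307.8280 K; T2 = 49.5120 + 273.15 = 322.6620 K
k1 = A * exp(-Ea/(R*T1)) = 603640.5880 * exp(-58158.1650/(8.314*307.8280)) = 8.1601e-05 1/s
k2 = A * exp(-Ea/(R*T2)) = 603640.5880 * exp(-58158.1650/(8.314*322.6620)) = 2.3196e-04 1/s
k2/k1 = 2.3196e-04 / 8.1601e-05 = 2.8426


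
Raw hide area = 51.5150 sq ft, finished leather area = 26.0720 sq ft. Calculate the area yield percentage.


Formula: Yield = finished / raw * 100
Substituting: Yield = 26.0720 / 51.5150 * 100
Result: 50.6105 %


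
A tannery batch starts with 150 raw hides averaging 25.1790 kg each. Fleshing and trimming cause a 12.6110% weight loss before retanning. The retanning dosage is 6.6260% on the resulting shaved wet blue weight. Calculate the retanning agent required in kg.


Total_raw = N * avg_wt = 150 * 25.1790 = 3776.8500 kg
Substrate = Total_raw * (1 - loss/100) = 3776.8500 * (1 - 12.6110/100) = 3300.5514 kg
Retan = Substrate * pct / 100 = 3300.5514 * 6.6260 / 100 = 218.6945 kg


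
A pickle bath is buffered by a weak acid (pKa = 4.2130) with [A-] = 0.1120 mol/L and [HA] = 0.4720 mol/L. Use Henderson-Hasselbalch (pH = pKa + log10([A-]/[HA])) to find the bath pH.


ratio = [A-] / [HA] = 0.1120 / 0.4720 = 0.2373
log10(ratio) = -0.6247
pH = pKa + log10(ratio) = 4.2130 - 0.6247 = 3.5883


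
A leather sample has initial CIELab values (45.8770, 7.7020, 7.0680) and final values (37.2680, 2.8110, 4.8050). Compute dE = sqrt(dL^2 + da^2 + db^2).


dL = -8.6090, da = -4.8910, db = -2.2630
dE = sqrt((-8.6090)^2 + (-4.8910)^2 + (-2.2630)^2) = 10.1567


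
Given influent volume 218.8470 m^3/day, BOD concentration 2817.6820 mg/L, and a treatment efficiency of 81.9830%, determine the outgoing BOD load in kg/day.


Load_in = volume * conc / 1000 = 218.8470 * 2817.6820 / 1000 = 616.6413 kg/day
Removed = Load_in * eff / 100 = 616.6413 * 81.9830 / 100 = 505.5410 kg/day
Load_out = Load_in - Removed = 616.6413 - 505.5410 = 111.1003 kg/day


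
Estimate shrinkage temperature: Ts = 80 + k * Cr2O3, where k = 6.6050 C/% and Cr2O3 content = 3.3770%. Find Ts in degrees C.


Formula: Ts = 80 + k * Cr2O3
Substituting: Ts = 80 + 6.6050 * 3.3770
Result: 102.3051 C


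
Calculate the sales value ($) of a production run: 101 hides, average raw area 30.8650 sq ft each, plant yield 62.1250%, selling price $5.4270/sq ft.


Raw_total = N * avg_area = 101 * 30.8650 = 3117.3650 sq ft
Finished = Raw_total * yield / 100 = 3117.3650 * 62.1250 / 100 = 1936.6630 sq ft
Value = Finished * price = 1936.6630 * 5.4270 = 10510.2701 $


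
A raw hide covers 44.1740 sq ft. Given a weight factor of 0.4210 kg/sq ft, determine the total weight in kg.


Formula: Weight = area * weight_per_sqft
Substituting: Weight = 44.1740 * 0.4210
Result: 18.5973 kg


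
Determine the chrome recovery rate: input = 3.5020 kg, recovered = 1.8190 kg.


Formula: Recovery = recovered / input * 100
Substituting: Recovery = 1.8190 / 3.5020 * 100
Result: 51.9417 %


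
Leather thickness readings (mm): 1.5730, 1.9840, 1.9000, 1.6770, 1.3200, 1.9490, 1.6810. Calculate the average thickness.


Formula: Average = sum / n
Substituting: Average = 12.0840 / 7
Result: 1.7263 mm


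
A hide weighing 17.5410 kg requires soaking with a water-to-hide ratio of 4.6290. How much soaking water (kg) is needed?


Formula: Water = hide_weight * ratio
Substituting: Water = 17.5410 * 4.6290
Result: 81.1973 kg


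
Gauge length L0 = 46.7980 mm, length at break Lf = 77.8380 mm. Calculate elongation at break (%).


Formula: Elongation = (Lf - L0) / L0 * 100
Substituting: Elongation = (77.8380 - 46.7980) / 46.7980 * 100
Result: 66.3276 %


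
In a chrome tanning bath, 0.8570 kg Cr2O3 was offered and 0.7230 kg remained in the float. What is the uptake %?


Formula: Uptake = (offered - residual) / offered * 100
Substituting: Uptake = (0.8570 - 0.7230) / 0.8570 * 100
Result: 15.6359 %


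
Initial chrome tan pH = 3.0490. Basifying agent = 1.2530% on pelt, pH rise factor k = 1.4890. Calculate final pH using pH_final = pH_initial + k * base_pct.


Formula: pH_final = pH_initial + k * base_pct
Substituting: pH_final = 3.0490 + 1.4890 * 1.2530
Result: 4.9147


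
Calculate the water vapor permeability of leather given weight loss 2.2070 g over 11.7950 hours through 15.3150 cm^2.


Formula: WVP = loss / (area * time)
Substituting: WVP = 2.2070 / (15.3150 * 11.7950)
Result: 0.0122176 g/(cm^2*hr)


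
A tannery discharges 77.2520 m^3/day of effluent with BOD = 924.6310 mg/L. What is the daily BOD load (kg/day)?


Formula: BOD_load = volume * conc / 1000
Substituting: BOD_load = 77.2520 * 924.6310 / 1000
Result: 71.4296 kg/day


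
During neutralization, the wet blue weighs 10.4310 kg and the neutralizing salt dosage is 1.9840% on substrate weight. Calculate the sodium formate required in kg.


Formula: Neutralizer = substrate * pct / 100
Substituting: Neutralizer = 10.4310 * 1.9840 / 100
Result: 0.2070 kg


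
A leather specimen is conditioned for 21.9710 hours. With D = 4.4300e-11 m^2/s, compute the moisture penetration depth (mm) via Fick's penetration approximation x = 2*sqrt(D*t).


t = 21.9710 hr * 3600 = 79095.6000 s
D * t = 4.4300e-11 * 79095.6000 = 3.5039e-06
x = 2 * sqrt(D*t) = 2 * sqrt(3.5039e-06) = 0.00374376 m = 3.7438 mm


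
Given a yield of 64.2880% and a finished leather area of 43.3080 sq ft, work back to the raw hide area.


Formula: raw = finished * 100 / yield
Substituting: raw = 43.3080 * 100 / 64.2880
Result: 67.3656 sq ft


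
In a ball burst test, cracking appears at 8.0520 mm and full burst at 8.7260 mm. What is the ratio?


Formula: Ratio = crack / burst
Substituting: Ratio = 8.0520 / 8.7260
Result: 0.9228


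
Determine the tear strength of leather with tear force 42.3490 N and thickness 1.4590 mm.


Formula: Tear strength = force / thickness
Substituting: Tear strength = 42.3490 / 1.4590
Result: 29.0260 N/mm


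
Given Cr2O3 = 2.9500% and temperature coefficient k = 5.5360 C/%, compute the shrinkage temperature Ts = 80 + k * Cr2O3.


Formula: Ts = 80 + k * Cr2O3
Substituting: Ts = 80 + 5.5360 * 2.9500
Result: 96.3312 C


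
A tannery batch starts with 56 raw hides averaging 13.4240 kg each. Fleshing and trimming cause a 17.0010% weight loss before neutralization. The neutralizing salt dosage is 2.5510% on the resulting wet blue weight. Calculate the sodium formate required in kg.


Total_raw = N * avg_wt = 56 * 13.4240 = 751.7440 kg
Substrate = Total_raw * (1 - loss/100) = 751.7440 * (1 - 17.0010/100) = 623.9400 kg
Neutralizer = Substrate * pct / 100 = 623.9400 * 2.5510 / 100 = 15.9167 kg


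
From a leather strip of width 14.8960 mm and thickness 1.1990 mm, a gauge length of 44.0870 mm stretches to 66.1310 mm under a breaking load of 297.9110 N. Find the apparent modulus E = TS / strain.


TS = F / (w * t) = 297.9110 / (14.8960 * 1.1990) = 16.6801 N/mm^2
strain = (Lf - L0) / L0 = (66.1310 - 44.0870) / 44.0870 = 0.5000
E = TS / strain = 16.6801 / 0.5000 = 33.3594 N/mm^2


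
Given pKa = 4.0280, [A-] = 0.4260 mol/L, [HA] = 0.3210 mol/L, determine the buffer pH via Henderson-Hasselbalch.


ratio = [A-] / [HA] = 0.4260 / 0.3210 = 1.3271
log10(ratio) = 0.1229
pH = pKa + log10(ratio) = 4.0280 + 0.1229 = 4.1509


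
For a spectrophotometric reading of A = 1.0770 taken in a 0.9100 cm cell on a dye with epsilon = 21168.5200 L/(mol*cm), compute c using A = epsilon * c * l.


Formula: c = A / (epsilon * l)
Substituting: c = 1.0770 / (21168.5200 * 0.9100)
Result: 5.5909e-05 mol/L


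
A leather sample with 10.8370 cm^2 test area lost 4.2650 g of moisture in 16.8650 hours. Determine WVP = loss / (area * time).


Formula: WVP = loss / (area * time)
Substituting: WVP = 4.2650 / (10.8370 * 16.8650)
Result: 0.0233358 g/(cm^2*hr)


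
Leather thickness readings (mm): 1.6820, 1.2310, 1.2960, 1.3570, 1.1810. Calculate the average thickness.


Formula: Average = sum / n
Substituting: Average = 6.7470 / 5
Result: 1.3494 mm


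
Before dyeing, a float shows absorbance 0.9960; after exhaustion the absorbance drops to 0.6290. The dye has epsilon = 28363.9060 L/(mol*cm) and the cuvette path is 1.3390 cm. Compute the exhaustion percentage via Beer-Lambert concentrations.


c_initial = A_i / (epsilon * l) = 0.9960 / (28363.9060 * 1.3390) = 2.6225e-05 mol/L
c_final = A_f / (epsilon * l) = 0.6290 / (28363.9060 * 1.3390) = 1.6562e-05 mol/L
Exhaustion = (c_initial - c_final) / c_initial * 100 = (2.6225e-05 - 1.6562e-05) / 2.6225e-05 * 100 = 36.8474 %


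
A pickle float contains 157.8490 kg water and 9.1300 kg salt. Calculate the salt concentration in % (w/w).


Formula: Conc = salt / (water + salt) * 100
Substituting: Conc = 9.1300 / (157.8490 + 9.1300) * 100
Result: 5.4678 %


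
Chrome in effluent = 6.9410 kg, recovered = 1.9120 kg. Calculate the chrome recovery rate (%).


Formula: Recovery = recovered / input * 100
Substituting: Recovery = 1.9120 / 6.9410 * 100
Result: 27.5465 %


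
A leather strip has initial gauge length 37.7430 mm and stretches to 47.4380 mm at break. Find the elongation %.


Formula: Elongation = (Lf - L0) / L0 * 100
Substituting: Elongation = (47.4380 - 37.7430) / 37.7430 * 100
Result: 25.6869 %


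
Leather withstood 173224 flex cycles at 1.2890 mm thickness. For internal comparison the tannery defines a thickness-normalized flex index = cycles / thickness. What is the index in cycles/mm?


Formula: Index = cycles / thickness
Substituting: Index = 173224 / 1.2890
Result: 134386.3460 cycles/mm


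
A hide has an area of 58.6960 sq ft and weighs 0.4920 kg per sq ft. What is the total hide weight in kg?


Formula: Weight = area * weight_per_sqft
Substituting: Weight = 58.6960 * 0.4920
Result: 28.8784 kg


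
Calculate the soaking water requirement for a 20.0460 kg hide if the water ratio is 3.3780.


Formula: Water = hide_weight * ratio
Substituting: Water = 20.0460 * 3.3780
Result: 67.7154 kg


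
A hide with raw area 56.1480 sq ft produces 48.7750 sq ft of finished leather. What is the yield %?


Formula: Yield = finished / raw * 100
Substituting: Yield = 48.7750 / 56.1480 * 100
Result: 86.8686 %


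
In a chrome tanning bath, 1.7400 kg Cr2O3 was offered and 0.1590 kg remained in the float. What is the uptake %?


Formula: Uptake = (offered - residual) / offered * 100
Substituting: Uptake = (1.7400 - 0.1590) / 1.7400 * 100
Result: 90.8621 %


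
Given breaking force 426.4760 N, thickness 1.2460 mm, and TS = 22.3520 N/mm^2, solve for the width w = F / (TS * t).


Formula: w = F / (TS * t)
Substituting: w = 426.4760 / (22.3520 * 1.2460)
Result: 15.3130 mm


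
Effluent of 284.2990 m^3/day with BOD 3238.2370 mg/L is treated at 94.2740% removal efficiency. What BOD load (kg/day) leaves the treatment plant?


Load_in = volume * conc / 1000 = 284.2990 * 3238.2370 / 1000 = 920.6275 kg/day
Removed = Load_in * eff / 100 = 920.6275 * 94.2740 / 100 = 867.9124 kg/day
Load_out = Load_in - Removed = 920.6275 - 867.9124 = 52.7151 kg/day


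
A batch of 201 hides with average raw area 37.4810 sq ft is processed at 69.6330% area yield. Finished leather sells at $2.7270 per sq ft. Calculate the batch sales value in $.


Raw_total = N * avg_area = 201 * 37.4810 = 7533.6810 sq ft
Finished = Raw_total * yield / 100 = 7533.6810 * 69.6330 / 100 = 5245.9281 sq ft
Value = Finished * price = 5245.9281 * 2.7270 = 14305.6459 $


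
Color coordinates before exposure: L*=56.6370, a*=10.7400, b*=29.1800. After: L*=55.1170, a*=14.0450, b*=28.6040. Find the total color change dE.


dL = -1.5200, da = 3.3050, db = -0.5760
dE = sqrt((-1.5200)^2 + 3.3050^2 + (-0.5760)^2) = 3.6831


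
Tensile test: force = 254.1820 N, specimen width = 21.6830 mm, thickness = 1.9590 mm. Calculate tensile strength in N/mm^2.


Formula: TS = force / (width * thickness)
Substituting: TS = 254.1820 / (21.6830 * 1.9590)
Result: 5.9840 N/mm^2


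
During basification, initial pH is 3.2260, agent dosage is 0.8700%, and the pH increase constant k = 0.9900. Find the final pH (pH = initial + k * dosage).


Formula: pH_final = pH_initial + k * base_pct
Substituting: pH_final = 3.2260 + 0.9900 * 0.8700
Result: 4.0873


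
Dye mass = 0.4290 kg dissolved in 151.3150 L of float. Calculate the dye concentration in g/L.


Formula: Conc = dye_mass(kg) / volume(L) * 1000
Substituting: Conc = 0.4290 / 151.3150 * 1000
Result: 2.8351 g/L


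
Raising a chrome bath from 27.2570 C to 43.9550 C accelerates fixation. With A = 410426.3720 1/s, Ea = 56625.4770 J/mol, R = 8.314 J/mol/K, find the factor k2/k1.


T1 = 27.2570 + 273.15 = 300.4070 K; T2 = 43.9550 + 273.15 = 317.1050 K
k1 = A * exp(-Ea/(R*T1)) = 410426.3720 * exp(-56625.4770/(8.314*300.4070)) = 5.8461e-05 1/s
k2 = A * exp(-Ea/(R*T2)) = 410426.3720 * exp(-56625.4770/(8.314*317.1050)) = 1.9291e-04 1/s
k2/k1 = 1.9291e-04 / 5.8461e-05 = 3.2998


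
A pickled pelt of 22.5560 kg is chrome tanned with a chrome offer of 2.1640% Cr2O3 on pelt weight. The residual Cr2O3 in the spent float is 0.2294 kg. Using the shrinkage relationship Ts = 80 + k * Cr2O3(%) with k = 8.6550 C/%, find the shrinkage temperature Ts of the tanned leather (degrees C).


Offered = pelt * offer_pct / 100 = 22.5560 * 2.1640 / 100 = 0.4881 kg
Uptake = offered - residual = 0.4881 - 0.2294 = 0.2587 kg
Cr2O3% on pelt = uptake / pelt * 100 = 0.2587 / 22.5560 * 100 = 1.1470 %
Ts = 80 + k * Cr2O3% = 80 + 8.6550 * 1.1470 = 89.9271 C


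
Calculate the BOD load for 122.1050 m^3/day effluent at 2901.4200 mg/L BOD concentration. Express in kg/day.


Formula: BOD_load = volume * conc / 1000
Substituting: BOD_load = 122.1050 * 2901.4200 / 1000
Result: 354.2779 kg/day


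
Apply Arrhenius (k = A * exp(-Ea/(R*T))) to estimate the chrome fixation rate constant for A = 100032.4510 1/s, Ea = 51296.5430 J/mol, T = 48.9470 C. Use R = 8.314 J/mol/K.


T_K = T_C + 273.15 = 48.9470 + 273.15 = 322.0970 K
exponent = -Ea / (R * T_K) = -51296.5430 / (8.314 * 322.0970) = -19.1554
k = A * exp(exponent) = 100032.4510 * exp(-19.1554) = 4.7979e-04 1/s


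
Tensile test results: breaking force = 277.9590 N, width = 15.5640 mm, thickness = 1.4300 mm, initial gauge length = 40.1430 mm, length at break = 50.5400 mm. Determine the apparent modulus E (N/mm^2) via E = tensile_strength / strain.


TS = F / (w * t) = 277.9590 / (15.5640 * 1.4300) = 12.4889 N/mm^2
strain = (Lf - L0) / L0 = (50.5400 - 40.1430) / 40.1430 = 0.2590
E = TS / strain = 12.4889 / 0.2590 = 48.2198 N/mm^2


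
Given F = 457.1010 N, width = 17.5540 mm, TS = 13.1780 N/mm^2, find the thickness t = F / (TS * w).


Formula: t = F / (TS * w)
Substituting: t = 457.1010 / (13.1780 * 17.5540)
Result: 1.9760 mm


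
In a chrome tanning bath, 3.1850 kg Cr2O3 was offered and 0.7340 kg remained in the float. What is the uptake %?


Formula: Uptake = (offered - residual) / offered * 100
Substituting: Uptake = (3.1850 - 0.7340) / 3.1850 * 100
Result: 76.9545 %


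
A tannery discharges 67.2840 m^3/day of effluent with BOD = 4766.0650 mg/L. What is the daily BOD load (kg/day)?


Formula: BOD_load = volume * conc / 1000
Substituting: BOD_load = 67.2840 * 4766.0650 / 1000
Result: 320.6799 kg/day


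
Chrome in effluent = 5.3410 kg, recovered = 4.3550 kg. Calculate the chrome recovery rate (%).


Formula: Recovery = recovered / input * 100
Substituting: Recovery = 4.3550 / 5.3410 * 100
Result: 81.5390 %


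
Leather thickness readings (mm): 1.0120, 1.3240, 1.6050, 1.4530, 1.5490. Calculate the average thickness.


Formula: Average = sum / n
Substituting: Average = 6.9430 / 5
Result: 1.3886 mm


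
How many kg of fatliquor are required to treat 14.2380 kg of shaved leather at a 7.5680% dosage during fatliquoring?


Formula: Fat = substrate * pct / 100
Substituting: Fat = 14.2380 * 7.5680 / 100
Result: 1.0775 kg


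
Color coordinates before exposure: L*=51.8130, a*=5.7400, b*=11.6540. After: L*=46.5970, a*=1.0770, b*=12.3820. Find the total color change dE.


dL = -5.2160, da = -4.6630, db = 0.7280
dE = sqrt((-5.2160)^2 + (-4.6630)^2 + 0.7280^2) = 7.0342


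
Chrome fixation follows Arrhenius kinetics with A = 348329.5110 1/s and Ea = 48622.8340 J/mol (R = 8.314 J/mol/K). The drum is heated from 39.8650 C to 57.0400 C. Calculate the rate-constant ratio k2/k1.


T1 = 39.8650 + 273.15 = 313.0150 K; T2 = 57.0400 + 273.15 = 330.1900 K
k1 = A * exp(-Ea/(R*T1)) = 348329.5110 * exp(-48622.8340/(8.314*313.0150)) = 0.00267745 1/s
k2 = A * exp(-Ea/(R*T2)) = 348329.5110 * exp(-48622.8340/(8.314*330.1900)) = 0.00707602 1/s
k2/k1 = 0.00707602 / 0.00267745 = 2.6428


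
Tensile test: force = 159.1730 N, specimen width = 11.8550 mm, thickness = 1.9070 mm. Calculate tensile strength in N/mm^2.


Formula: TS = force / (width * thickness)
Substituting: TS = 159.1730 / (11.8550 * 1.9070)
Result: 7.0407 N/mm^2


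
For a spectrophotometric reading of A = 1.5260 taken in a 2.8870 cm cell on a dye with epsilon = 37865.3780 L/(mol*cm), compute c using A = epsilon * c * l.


Formula: c = A / (epsilon * l)
Substituting: c = 1.5260 / (37865.3780 * 2.8870)
Result: 1.3959e-05 mol/L


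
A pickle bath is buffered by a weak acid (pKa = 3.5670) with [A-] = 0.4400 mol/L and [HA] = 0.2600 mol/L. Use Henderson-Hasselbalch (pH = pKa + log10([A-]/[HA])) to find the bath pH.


ratio = [A-] / [HA] = 0.4400 / 0.2600 = 1.6923
log10(ratio) = 0.2285
pH = pKa + log10(ratio) = 3.5670 + 0.2285 = 3.7955


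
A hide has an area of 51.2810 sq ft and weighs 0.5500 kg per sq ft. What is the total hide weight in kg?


Formula: Weight = area * weight_per_sqft
Substituting: Weight = 51.2810 * 0.5500
Result: 28.2046 kg


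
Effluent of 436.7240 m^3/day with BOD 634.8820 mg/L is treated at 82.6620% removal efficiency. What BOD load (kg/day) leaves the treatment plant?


Load_in = volume * conc / 1000 = 436.7240 * 634.8820 / 1000 = 277.2682 kg/day
Removed = Load_in * eff / 100 = 277.2682 * 82.6620 / 100 = 229.1954 kg/day
Load_out = Load_in - Removed = 277.2682 - 229.1954 = 48.0728 kg/day


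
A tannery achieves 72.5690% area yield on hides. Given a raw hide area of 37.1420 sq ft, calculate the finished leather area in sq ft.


Formula: finished = raw * yield / 100
Substituting: finished = 37.1420 * 72.5690 / 100
Result: 26.9536 sq ft


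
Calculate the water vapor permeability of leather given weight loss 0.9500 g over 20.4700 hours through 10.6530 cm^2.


Formula: WVP = loss / (area * time)
Substituting: WVP = 0.9500 / (10.6530 * 20.4700)
Result: 0.00435646 g/(cm^2*hr)


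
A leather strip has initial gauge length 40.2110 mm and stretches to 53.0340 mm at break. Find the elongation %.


Formula: Elongation = (Lf - L0) / L0 * 100
Substituting: Elongation = (53.0340 - 40.2110) / 40.2110 * 100
Result: 31.8893 %


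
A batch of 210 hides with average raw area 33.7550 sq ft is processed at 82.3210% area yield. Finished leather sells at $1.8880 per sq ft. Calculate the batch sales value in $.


Raw_total = N * avg_area = 210 * 33.7550 = 7088.5500 sq ft
Finished = Raw_total * yield / 100 = 7088.5500 * 82.3210 / 100 = 5835.3652 sq ft
Value = Finished * price = 5835.3652 * 1.8880 = 11017.1696 $


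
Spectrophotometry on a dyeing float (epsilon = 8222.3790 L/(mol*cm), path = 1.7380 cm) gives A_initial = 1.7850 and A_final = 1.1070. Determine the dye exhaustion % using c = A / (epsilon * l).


c_initial = A_i / (epsilon * l) = 1.7850 / (8222.3790 * 1.7380) = 1.2491e-04 mol/L
c_final = A_f / (epsilon * l) = 1.1070 / (8222.3790 * 1.7380) = 7.7464e-05 mol/L
Exhaustion = (c_initial - c_final) / c_initial * 100 = (1.2491e-04 - 7.7464e-05) / 1.2491e-04 * 100 = 37.9832 %


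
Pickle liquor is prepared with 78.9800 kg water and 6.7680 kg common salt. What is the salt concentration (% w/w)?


Formula: Conc = salt / (water + salt) * 100
Substituting: Conc = 6.7680 / (78.9800 + 6.7680) * 100
Result: 7.8929 %


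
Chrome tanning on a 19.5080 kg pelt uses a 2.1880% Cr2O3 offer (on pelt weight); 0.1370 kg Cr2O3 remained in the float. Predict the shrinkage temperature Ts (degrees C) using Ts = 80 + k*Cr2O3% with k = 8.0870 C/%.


Offered = pelt * offer_pct / 100 = 19.5080 * 2.1880 / 100 = 0.4268 kg
Uptake = offered - residual = 0.4268 - 0.1370 = 0.2898 kg
Cr2O3% on pelt = uptake / pelt * 100 = 0.2898 / 19.5080 * 100 = 1.4857 %
Ts = 80 + k * Cr2O3% = 80 + 8.0870 * 1.4857 = 92.0151 C


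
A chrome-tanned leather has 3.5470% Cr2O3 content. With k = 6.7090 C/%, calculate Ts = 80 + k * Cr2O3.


Formula: Ts = 80 + k * Cr2O3
Substituting: Ts = 80 + 6.7090 * 3.5470
Result: 103.7968 C


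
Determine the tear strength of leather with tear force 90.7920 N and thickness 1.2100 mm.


Formula: Tear strength = force / thickness
Substituting: Tear strength = 90.7920 / 1.2100
Result: 75.0347 N/mm


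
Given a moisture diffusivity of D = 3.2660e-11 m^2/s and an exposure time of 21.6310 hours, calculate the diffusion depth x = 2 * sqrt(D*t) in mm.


t = 21.6310 hr * 3600 = 77871.6000 s
D * t = 3.2660e-11 * 77871.6000 = 2.5433e-06
x = 2 * sqrt(D*t) = 2 * sqrt(2.5433e-06) = 0.00318954 m = 3.1895 mm


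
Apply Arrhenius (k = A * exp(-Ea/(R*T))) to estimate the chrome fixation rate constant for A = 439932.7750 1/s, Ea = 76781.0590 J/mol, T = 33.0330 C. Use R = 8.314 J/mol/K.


T_K = T_C + 273.15 = 33.0330 + 273.15 = 306.1830 K
exponent = -Ea / (R * T_K) = -76781.0590 / (8.314 * 306.1830) = -30.1622
k = A * exp(exponent) = 439932.7750 * exp(-30.1622) = 3.5003e-08 1/s


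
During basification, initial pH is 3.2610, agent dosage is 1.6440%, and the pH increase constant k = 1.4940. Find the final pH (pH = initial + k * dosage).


Formula: pH_final = pH_initial + k * base_pct
Substituting: pH_final = 3.2610 + 1.4940 * 1.6440
Result: 5.7171


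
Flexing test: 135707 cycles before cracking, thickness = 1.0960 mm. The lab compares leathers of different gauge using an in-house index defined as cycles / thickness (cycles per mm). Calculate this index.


Formula: Index = cycles / thickness
Substituting: Index = 135707 / 1.0960
Result: 123820.2555 cycles/mm


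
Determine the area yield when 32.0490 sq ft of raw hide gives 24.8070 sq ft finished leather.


Formula: Yield = finished / raw * 100
Substituting: Yield = 24.8070 / 32.0490 * 100
Result: 77.4034 %


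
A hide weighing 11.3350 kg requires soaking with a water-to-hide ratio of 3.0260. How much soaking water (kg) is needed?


Formula: Water = hide_weight * ratio
Substituting: Water = 11.3350 * 3.0260
Result: 34.2997 kg


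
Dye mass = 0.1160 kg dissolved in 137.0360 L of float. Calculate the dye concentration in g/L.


Formula: Conc = dye_mass(kg) / volume(L) * 1000
Substituting: Conc = 0.1160 / 137.0360 * 1000
Result: 0.8465 g/L


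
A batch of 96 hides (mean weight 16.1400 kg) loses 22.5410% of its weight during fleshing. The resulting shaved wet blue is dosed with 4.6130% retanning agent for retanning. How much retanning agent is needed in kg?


Total_raw = N * avg_wt = 96 * 16.1400 = 1549.4400 kg
Substrate = Total_raw * (1 - loss/100) = 1549.4400 * (1 - 22.5410/100) = 1200.1807 kg
Retan = Substrate * pct / 100 = 1200.1807 * 4.6130 / 100 = 55.3643 kg


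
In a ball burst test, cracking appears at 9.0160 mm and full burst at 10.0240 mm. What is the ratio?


Formula: Ratio = crack / burst
Substituting: Ratio = 9.0160 / 10.0240
Result: 0.8994


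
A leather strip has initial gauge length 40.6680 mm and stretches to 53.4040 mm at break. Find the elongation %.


Formula: Elongation = (Lf - L0) / L0 * 100
Substituting: Elongation = (53.4040 - 40.6680) / 40.6680 * 100
Result: 31.3170 %


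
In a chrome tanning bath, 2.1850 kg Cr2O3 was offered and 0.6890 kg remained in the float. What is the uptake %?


Formula: Uptake = (offered - residual) / offered * 100
Substituting: Uptake = (2.1850 - 0.6890) / 2.1850 * 100
Result: 68.4668 %


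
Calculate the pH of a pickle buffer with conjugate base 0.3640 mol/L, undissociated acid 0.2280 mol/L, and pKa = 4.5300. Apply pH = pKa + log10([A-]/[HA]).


ratio = [A-] / [HA] = 0.3640 / 0.2280 = 1.5965
log10(ratio) = 0.2032
pH = pKa + log10(ratio) = 4.5300 + 0.2032 = 4.7332


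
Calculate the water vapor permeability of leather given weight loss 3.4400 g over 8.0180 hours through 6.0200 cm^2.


Formula: WVP = loss / (area * time)
Substituting: WVP = 3.4400 / (6.0200 * 8.0180)
Result: 0.0712682 g/(cm^2*hr)


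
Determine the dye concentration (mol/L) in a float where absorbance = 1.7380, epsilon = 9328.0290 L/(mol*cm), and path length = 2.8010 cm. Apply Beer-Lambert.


Formula: c = A / (epsilon * l)
Substituting: c = 1.7380 / (9328.0290 * 2.8010)
Result: 6.6519e-05 mol/L


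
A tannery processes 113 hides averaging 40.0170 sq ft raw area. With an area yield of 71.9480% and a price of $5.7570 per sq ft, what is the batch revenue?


Raw_total = N * avg_area = 113 * 40.0170 = 4521.9210 sq ft
Finished = Raw_total * yield / 100 = 4521.9210 * 71.9480 / 100 = 3253.4317 sq ft
Value = Finished * price = 3253.4317 * 5.7570 = 18730.0064 $


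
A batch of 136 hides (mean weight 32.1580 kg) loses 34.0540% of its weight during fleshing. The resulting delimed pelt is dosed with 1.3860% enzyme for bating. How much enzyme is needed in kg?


Total_raw = N * avg_wt = 136 * 32.1580 = 4373.4880 kg
Substrate = Total_raw * (1 - loss/100) = 4373.4880 * (1 - 34.0540/100) = 2884.1404 kg
Enzyme = Substrate * pct / 100 = 2884.1404 * 1.3860 / 100 = 39.9742 kg


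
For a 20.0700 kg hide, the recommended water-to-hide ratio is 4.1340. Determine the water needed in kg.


Formula: Water = hide_weight * ratio
Substituting: Water = 20.0700 * 4.1340
Result: 82.9694 kg


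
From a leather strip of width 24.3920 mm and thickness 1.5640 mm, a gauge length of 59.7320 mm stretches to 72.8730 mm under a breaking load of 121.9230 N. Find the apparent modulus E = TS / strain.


TS = F / (w * t) = 121.9230 / (24.3920 * 1.5640) = 3.1960 N/mm^2
strain = (Lf - L0) / L0 = (72.8730 - 59.7320) / 59.7320 = 0.2200
E = TS / strain = 3.1960 / 0.2200 = 14.5271 N/mm^2


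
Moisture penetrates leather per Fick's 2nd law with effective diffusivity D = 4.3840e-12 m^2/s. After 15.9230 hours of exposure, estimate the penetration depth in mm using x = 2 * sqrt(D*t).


t = 15.9230 hr * 3600 = 57322.8000 s
D * t = 4.3840e-12 * 57322.8000 = 2.5130e-07
x = 2 * sqrt(D*t) = 2 * sqrt(2.5130e-07) = 0.0010026 m = 1.0026 mm


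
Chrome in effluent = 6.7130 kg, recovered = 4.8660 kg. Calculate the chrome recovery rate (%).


Formula: Recovery = recovered / input * 100
Substituting: Recovery = 4.8660 / 6.7130 * 100
Result: 72.4862 %


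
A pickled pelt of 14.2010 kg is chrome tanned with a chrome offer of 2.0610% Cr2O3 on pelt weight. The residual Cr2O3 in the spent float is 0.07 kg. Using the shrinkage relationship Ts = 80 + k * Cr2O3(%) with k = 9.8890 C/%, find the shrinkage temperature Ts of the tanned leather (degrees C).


Offered = pelt * offer_pct / 100 = 14.2010 * 2.0610 / 100 = 0.2927 kg
Uptake = offered - residual = 0.2927 - 0.07 = 0.2227 kg
Cr2O3% on pelt = uptake / pelt * 100 = 0.2227 / 14.2010 * 100 = 1.5681 %
Ts = 80 + k * Cr2O3% = 80 + 9.8890 * 1.5681 = 95.5067 C


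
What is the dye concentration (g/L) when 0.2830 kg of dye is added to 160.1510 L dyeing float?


Formula: Conc = dye_mass(kg) / volume(L) * 1000
Substituting: Conc = 0.2830 / 160.1510 * 1000
Result: 1.7671 g/L


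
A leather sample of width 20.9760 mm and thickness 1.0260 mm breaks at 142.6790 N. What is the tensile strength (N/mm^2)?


Formula: TS = force / (width * thickness)
Substituting: TS = 142.6790 / (20.9760 * 1.0260)
Result: 6.6296 N/mm^2


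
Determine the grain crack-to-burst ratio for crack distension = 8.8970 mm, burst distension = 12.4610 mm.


Formula: Ratio = crack / burst
Substituting: Ratio = 8.8970 / 12.4610
Result: 0.7140


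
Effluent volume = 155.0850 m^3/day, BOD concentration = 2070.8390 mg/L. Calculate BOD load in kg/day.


Formula: BOD_load = volume * conc / 1000
Substituting: BOD_load = 155.0850 * 2070.8390 / 1000
Result: 321.1561 kg/day


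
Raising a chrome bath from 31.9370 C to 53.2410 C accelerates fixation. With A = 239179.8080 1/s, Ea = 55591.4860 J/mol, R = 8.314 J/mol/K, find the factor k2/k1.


T1 = 31.9370 + 273.15 = 305.0870 K; T2 = 53.2410 + 273.15 = 326.3910 K
k1 = A * exp(-Ea/(R*T1)) = 239179.8080 * exp(-55591.4860/(8.314*305.0870)) = 7.2516e-05 1/s
k2 = A * exp(-Ea/(R*T2)) = 239179.8080 * exp(-55591.4860/(8.314*326.3910)) = 3.0319e-04 1/s
k2/k1 = 3.0319e-04 / 7.2516e-05 = 4.1809


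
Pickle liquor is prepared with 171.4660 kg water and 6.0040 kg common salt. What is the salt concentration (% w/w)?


Formula: Conc = salt / (water + salt) * 100
Substituting: Conc = 6.0040 / (171.4660 + 6.0040) * 100
Result: 3.3831 %


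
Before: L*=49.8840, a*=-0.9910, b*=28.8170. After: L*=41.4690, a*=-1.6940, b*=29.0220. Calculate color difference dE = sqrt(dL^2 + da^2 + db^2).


dL = -8.4150, da = -0.7030, db = 0.2050
dE = sqrt((-8.4150)^2 + (-0.7030)^2 + 0.2050^2) = 8.4468


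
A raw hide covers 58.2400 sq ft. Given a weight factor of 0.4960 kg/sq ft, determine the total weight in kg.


Formula: Weight = area * weight_per_sqft
Substituting: Weight = 58.2400 * 0.4960
Result: 28.8870 kg


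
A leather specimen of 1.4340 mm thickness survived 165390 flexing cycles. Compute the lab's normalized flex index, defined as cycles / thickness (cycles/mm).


Formula: Index = cycles / thickness
Substituting: Index = 165390 / 1.4340
Result: 115334.7280 cycles/mm


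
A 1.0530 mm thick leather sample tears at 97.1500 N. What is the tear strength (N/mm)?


Formula: Tear strength = force / thickness
Substituting: Tear strength = 97.1500 / 1.0530
Result: 92.2602 N/mm


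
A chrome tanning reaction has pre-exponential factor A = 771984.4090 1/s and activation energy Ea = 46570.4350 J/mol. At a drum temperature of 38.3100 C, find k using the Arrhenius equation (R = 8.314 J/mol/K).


T_K = T_C + 273.15 = 38.3100 + 273.15 = 311.4600 K
exponent = -Ea / (R * T_K) = -46570.4350 / (8.314 * 311.4600) = -17.9845
k = A * exp(exponent) = 771984.4090 * exp(-17.9845) = 0.0119411 1/s


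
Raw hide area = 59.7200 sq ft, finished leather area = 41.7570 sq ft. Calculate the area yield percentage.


Formula: Yield = finished / raw * 100
Substituting: Yield = 41.7570 / 59.7200 * 100
Result: 69.9213 %


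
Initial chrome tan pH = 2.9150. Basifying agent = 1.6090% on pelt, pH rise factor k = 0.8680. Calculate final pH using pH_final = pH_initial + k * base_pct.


Formula: pH_final = pH_initial + k * base_pct
Substituting: pH_final = 2.9150 + 0.8680 * 1.6090
Result: 4.3116


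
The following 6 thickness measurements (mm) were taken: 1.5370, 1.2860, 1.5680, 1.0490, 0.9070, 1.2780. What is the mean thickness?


Formula: Average = sum / n
Substituting: Average = 7.6250 / 6
Result: 1.2708 mm


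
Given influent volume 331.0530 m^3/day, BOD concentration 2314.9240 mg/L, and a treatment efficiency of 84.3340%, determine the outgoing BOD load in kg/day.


Load_in = volume * conc / 1000 = 331.0530 * 2314.9240 / 1000 = 766.3625 kg/day
Removed = Load_in * eff / 100 = 766.3625 * 84.3340 / 100 = 646.3042 kg/day
Load_out = Load_in - Removed = 766.3625 - 646.3042 = 120.0584 kg/day


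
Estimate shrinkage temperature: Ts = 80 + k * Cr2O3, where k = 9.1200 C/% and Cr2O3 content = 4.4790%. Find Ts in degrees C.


Formula: Ts = 80 + k * Cr2O3
Substituting: Ts = 80 + 9.1200 * 4.4790
Result: 120.8485 C


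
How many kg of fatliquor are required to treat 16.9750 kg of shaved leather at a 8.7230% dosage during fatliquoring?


Formula: Fat = substrate * pct / 100
Substituting: Fat = 16.9750 * 8.7230 / 100
Result: 1.4807 kg


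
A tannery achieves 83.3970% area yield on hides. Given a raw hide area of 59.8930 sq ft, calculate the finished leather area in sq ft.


Formula: finished = raw * yield / 100
Substituting: finished = 59.8930 * 83.3970 / 100
Result: 49.9490 sq ft


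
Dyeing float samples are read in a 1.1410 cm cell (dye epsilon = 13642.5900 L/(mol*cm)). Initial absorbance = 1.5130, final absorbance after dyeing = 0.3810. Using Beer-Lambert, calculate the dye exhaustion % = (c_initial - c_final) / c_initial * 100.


c_initial = A_i / (epsilon * l) = 1.5130 / (13642.5900 * 1.1410) = 9.7198e-05 mol/L
c_final = A_f / (epsilon * l) = 0.3810 / (13642.5900 * 1.1410) = 2.4476e-05 mol/L
Exhaustion = (c_initial - c_final) / c_initial * 100 = (9.7198e-05 - 2.4476e-05) / 9.7198e-05 * 100 = 74.8182 %


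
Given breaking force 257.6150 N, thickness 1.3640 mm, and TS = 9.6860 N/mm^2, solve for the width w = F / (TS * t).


Formula: w = F / (TS * t)
Substituting: w = 257.6150 / (9.6860 * 1.3640)
Result: 19.4990 mm


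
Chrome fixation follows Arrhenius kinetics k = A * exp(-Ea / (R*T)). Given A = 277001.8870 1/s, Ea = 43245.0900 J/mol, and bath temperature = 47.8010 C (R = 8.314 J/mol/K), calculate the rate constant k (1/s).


T_K = T_C + 273.15 = 47.8010 + 273.15 = 320.9510 K
exponent = -Ea / (R * T_K) = -43245.0900 / (8.314 * 320.9510) = -16.2065
k = A * exp(exponent) = 277001.8870 * exp(-16.2065) = 0.0253576 1/s


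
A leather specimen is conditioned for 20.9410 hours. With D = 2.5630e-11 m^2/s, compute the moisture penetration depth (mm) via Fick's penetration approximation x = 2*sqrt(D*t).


t = 20.9410 hr * 3600 = 75387.6000 s
D * t = 2.5630e-11 * 75387.6000 = 1.9322e-06
x = 2 * sqrt(D*t) = 2 * sqrt(1.9322e-06) = 0.00278006 m = 2.7801 mm


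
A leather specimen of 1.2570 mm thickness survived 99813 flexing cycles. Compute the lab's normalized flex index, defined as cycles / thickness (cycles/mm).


Formula: Index = cycles / thickness
Substituting: Index = 99813 / 1.2570
Result: 79405.7279 cycles/mm


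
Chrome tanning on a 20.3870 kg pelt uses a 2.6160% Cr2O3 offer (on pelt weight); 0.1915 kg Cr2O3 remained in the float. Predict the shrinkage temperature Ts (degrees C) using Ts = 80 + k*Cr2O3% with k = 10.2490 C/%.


Offered = pelt * offer_pct / 100 = 20.3870 * 2.6160 / 100 = 0.5333 kg
Uptake = offered - residual = 0.5333 - 0.1915 = 0.3418 kg
Cr2O3% on pelt = uptake / pelt * 100 = 0.3418 / 20.3870 * 100 = 1.6767 %
Ts = 80 + k * Cr2O3% = 80 + 10.2490 * 1.6767 = 97.1843 C


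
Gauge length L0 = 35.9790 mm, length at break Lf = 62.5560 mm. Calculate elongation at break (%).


Formula: Elongation = (Lf - L0) / L0 * 100
Substituting: Elongation = (62.5560 - 35.9790) / 35.9790 * 100
Result: 73.8681 %


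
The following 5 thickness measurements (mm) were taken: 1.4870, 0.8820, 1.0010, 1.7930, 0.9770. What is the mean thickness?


Formula: Average = sum / n
Substituting: Average = 6.1400 / 5
Result: 1.2280 mm


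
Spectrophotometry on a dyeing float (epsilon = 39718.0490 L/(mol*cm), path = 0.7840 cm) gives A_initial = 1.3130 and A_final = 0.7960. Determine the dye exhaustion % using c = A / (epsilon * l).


c_initial = A_i / (epsilon * l) = 1.3130 / (39718.0490 * 0.7840) = 4.2166e-05 mol/L
c_final = A_f / (epsilon * l) = 0.7960 / (39718.0490 * 0.7840) = 2.5563e-05 mol/L
Exhaustion = (c_initial - c_final) / c_initial * 100 = (4.2166e-05 - 2.5563e-05) / 4.2166e-05 * 100 = 39.3755 %


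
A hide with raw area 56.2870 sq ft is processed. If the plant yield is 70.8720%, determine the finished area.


Formula: finished = raw * yield / 100
Substituting: finished = 56.2870 * 70.8720 / 100
Result: 39.8917 sq ft


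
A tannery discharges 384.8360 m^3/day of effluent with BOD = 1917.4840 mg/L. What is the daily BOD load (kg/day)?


Formula: BOD_load = volume * conc / 1000
Substituting: BOD_load = 384.8360 * 1917.4840 / 1000
Result: 737.9169 kg/day


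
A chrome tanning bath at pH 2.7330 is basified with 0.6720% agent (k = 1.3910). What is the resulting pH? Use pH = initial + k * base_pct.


Formula: pH_final = pH_initial + k * base_pct
Substituting: pH_final = 2.7330 + 1.3910 * 0.6720
Result: 3.6678


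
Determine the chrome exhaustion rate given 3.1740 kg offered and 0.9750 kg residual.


Formula: Uptake = (offered - residual) / offered * 100
Substituting: Uptake = (3.1740 - 0.9750) / 3.1740 * 100
Result: 69.2817 %


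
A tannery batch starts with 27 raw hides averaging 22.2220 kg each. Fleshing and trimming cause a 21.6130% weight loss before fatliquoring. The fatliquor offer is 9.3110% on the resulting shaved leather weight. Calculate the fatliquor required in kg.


Total_raw = N * avg_wt = 27 * 22.2220 = 599.9940 kg
Substrate = Total_raw * (1 - loss/100) = 599.9940 * (1 - 21.6130/100) = 470.3173 kg
Fat = Substrate * pct / 100 = 470.3173 * 9.3110 / 100 = 43.7912 kg


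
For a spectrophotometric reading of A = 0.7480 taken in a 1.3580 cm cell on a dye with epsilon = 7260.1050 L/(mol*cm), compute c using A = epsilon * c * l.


Formula: c = A / (epsilon * l)
Substituting: c = 0.7480 / (7260.1050 * 1.3580)
Result: 7.5868e-05 mol/L


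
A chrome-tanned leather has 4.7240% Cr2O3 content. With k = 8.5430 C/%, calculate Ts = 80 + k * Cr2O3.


Formula: Ts = 80 + k * Cr2O3
Substituting: Ts = 80 + 8.5430 * 4.7240
Result: 120.3571 C


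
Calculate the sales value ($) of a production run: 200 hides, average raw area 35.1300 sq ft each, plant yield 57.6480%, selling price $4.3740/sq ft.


Raw_total = N * avg_area = 200 * 35.1300 = 7026.0000 sq ft
Finished = Raw_total * yield / 100 = 7026.0000 * 57.6480 / 100 = 4050.3485 sq ft
Value = Finished * price = 4050.3485 * 4.3740 = 17716.2243 $


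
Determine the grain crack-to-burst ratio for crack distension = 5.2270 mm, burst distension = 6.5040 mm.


Formula: Ratio = crack / burst
Substituting: Ratio = 5.2270 / 6.5040
Result: 0.8037


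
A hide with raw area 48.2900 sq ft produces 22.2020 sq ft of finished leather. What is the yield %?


Formula: Yield = finished / raw * 100
Substituting: Yield = 22.2020 / 48.2900 * 100
Result: 45.9764 %


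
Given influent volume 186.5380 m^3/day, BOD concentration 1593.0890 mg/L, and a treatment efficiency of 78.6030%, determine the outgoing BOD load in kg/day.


Load_in = volume * conc / 1000 = 186.5380 * 1593.0890 / 1000 = 297.1716 kg/day
Removed = Load_in * eff / 100 = 297.1716 * 78.6030 / 100 = 233.5858 kg/day
Load_out = Load_in - Removed = 297.1716 - 233.5858 = 63.5858 kg/day


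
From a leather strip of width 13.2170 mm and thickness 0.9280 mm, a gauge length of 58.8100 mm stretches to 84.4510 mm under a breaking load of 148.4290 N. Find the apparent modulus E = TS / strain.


TS = F / (w * t) = 148.4290 / (13.2170 * 0.9280) = 12.1015 N/mm^2
strain = (Lf - L0) / L0 = (84.4510 - 58.8100) / 58.8100 = 0.4360
E = TS / strain = 12.1015 / 0.4360 = 27.7558 N/mm^2


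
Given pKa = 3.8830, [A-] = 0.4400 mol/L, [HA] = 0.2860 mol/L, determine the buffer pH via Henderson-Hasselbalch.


ratio = [A-] / [HA] = 0.4400 / 0.2860 = 1.5385
log10(ratio) = 0.1871
pH = pKa + log10(ratio) = 3.8830 + 0.1871 = 4.0701


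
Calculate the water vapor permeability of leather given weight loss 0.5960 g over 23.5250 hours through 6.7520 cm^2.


Formula: WVP = loss / (area * time)
Substituting: WVP = 0.5960 / (6.7520 * 23.5250)
Result: 0.00375218 g/(cm^2*hr)


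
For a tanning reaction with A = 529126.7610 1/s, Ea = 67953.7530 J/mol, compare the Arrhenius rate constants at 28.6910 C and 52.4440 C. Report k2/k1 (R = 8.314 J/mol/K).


T1 = 28.6910 + 273.15 = 301.8410 K; T2 = 52.4440 + 273.15 = 325.5940 K
k1 = A * exp(-Ea/(R*T1)) = 529126.7610 * exp(-67953.7530/(8.314*301.8410)) = 9.1939e-07 1/s
k2 = A * exp(-Ea/(R*T2)) = 529126.7610 * exp(-67953.7530/(8.314*325.5940)) = 6.6287e-06 1/s
k2/k1 = 6.6287e-06 / 9.1939e-07 = 7.2099


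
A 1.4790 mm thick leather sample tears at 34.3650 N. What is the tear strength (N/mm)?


Formula: Tear strength = force / thickness
Substituting: Tear strength = 34.3650 / 1.4790
Result: 23.2353 N/mm
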